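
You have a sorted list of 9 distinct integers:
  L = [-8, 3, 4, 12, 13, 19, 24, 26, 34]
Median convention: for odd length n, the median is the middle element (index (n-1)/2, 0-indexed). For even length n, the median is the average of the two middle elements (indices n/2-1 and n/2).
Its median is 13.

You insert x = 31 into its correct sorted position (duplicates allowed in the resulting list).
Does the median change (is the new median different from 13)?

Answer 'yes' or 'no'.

Answer: yes

Derivation:
Old median = 13
Insert x = 31
New median = 16
Changed? yes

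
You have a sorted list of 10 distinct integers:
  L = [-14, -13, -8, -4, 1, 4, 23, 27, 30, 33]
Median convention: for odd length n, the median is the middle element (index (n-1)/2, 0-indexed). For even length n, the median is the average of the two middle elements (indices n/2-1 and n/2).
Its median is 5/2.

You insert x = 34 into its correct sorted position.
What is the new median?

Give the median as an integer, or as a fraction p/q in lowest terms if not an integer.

Answer: 4

Derivation:
Old list (sorted, length 10): [-14, -13, -8, -4, 1, 4, 23, 27, 30, 33]
Old median = 5/2
Insert x = 34
Old length even (10). Middle pair: indices 4,5 = 1,4.
New length odd (11). New median = single middle element.
x = 34: 10 elements are < x, 0 elements are > x.
New sorted list: [-14, -13, -8, -4, 1, 4, 23, 27, 30, 33, 34]
New median = 4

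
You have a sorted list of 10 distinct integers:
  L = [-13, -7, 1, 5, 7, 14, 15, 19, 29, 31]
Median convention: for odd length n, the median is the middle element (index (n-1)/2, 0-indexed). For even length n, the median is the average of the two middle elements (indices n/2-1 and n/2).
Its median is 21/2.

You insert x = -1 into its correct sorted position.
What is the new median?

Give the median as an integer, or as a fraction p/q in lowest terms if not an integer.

Old list (sorted, length 10): [-13, -7, 1, 5, 7, 14, 15, 19, 29, 31]
Old median = 21/2
Insert x = -1
Old length even (10). Middle pair: indices 4,5 = 7,14.
New length odd (11). New median = single middle element.
x = -1: 2 elements are < x, 8 elements are > x.
New sorted list: [-13, -7, -1, 1, 5, 7, 14, 15, 19, 29, 31]
New median = 7

Answer: 7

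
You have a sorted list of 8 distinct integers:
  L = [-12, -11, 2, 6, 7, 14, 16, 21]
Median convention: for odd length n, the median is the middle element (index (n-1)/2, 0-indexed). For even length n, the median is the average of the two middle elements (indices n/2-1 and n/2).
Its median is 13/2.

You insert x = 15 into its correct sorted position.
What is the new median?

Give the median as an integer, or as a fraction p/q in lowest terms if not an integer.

Old list (sorted, length 8): [-12, -11, 2, 6, 7, 14, 16, 21]
Old median = 13/2
Insert x = 15
Old length even (8). Middle pair: indices 3,4 = 6,7.
New length odd (9). New median = single middle element.
x = 15: 6 elements are < x, 2 elements are > x.
New sorted list: [-12, -11, 2, 6, 7, 14, 15, 16, 21]
New median = 7

Answer: 7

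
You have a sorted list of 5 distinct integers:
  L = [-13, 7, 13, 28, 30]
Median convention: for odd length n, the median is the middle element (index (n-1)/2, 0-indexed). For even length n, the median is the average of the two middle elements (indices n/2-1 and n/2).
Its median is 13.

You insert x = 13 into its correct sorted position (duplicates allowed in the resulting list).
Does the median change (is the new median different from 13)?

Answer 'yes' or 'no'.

Answer: no

Derivation:
Old median = 13
Insert x = 13
New median = 13
Changed? no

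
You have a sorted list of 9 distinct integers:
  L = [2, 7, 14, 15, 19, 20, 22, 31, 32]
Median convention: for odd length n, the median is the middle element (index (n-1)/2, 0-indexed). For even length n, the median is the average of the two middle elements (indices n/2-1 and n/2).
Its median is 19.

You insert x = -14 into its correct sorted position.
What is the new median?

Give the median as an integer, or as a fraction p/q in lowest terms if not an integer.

Answer: 17

Derivation:
Old list (sorted, length 9): [2, 7, 14, 15, 19, 20, 22, 31, 32]
Old median = 19
Insert x = -14
Old length odd (9). Middle was index 4 = 19.
New length even (10). New median = avg of two middle elements.
x = -14: 0 elements are < x, 9 elements are > x.
New sorted list: [-14, 2, 7, 14, 15, 19, 20, 22, 31, 32]
New median = 17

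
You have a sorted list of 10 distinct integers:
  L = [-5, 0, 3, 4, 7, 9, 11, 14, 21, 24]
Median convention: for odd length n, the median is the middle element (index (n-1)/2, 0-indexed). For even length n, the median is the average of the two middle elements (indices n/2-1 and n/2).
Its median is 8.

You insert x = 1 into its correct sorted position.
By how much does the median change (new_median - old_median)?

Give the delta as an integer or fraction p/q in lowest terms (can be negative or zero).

Old median = 8
After inserting x = 1: new sorted = [-5, 0, 1, 3, 4, 7, 9, 11, 14, 21, 24]
New median = 7
Delta = 7 - 8 = -1

Answer: -1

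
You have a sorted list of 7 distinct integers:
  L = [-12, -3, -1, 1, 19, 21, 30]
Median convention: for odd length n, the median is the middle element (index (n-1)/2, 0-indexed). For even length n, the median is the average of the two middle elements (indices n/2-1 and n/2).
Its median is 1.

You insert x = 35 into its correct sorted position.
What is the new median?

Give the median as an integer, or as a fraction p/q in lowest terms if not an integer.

Answer: 10

Derivation:
Old list (sorted, length 7): [-12, -3, -1, 1, 19, 21, 30]
Old median = 1
Insert x = 35
Old length odd (7). Middle was index 3 = 1.
New length even (8). New median = avg of two middle elements.
x = 35: 7 elements are < x, 0 elements are > x.
New sorted list: [-12, -3, -1, 1, 19, 21, 30, 35]
New median = 10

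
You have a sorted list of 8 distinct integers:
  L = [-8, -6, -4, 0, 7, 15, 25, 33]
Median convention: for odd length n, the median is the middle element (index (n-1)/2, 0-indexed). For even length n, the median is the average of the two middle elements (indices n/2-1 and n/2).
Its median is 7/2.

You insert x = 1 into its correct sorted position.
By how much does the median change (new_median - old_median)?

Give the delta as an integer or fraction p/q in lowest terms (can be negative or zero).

Answer: -5/2

Derivation:
Old median = 7/2
After inserting x = 1: new sorted = [-8, -6, -4, 0, 1, 7, 15, 25, 33]
New median = 1
Delta = 1 - 7/2 = -5/2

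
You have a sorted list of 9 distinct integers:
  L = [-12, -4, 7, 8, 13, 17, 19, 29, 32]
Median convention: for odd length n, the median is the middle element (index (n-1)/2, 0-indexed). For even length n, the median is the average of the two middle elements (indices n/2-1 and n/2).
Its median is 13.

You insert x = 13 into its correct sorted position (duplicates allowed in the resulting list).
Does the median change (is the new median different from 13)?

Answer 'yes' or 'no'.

Answer: no

Derivation:
Old median = 13
Insert x = 13
New median = 13
Changed? no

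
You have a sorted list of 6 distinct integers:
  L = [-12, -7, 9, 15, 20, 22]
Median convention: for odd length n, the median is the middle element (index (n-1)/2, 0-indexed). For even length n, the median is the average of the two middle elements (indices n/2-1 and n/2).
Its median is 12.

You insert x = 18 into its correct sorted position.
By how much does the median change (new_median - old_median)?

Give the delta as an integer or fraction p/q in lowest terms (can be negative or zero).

Old median = 12
After inserting x = 18: new sorted = [-12, -7, 9, 15, 18, 20, 22]
New median = 15
Delta = 15 - 12 = 3

Answer: 3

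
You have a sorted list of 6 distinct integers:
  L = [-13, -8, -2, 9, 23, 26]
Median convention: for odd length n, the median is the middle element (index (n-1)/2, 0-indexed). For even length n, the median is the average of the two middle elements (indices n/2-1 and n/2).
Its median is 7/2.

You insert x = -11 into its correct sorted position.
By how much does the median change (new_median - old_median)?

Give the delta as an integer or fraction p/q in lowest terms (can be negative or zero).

Old median = 7/2
After inserting x = -11: new sorted = [-13, -11, -8, -2, 9, 23, 26]
New median = -2
Delta = -2 - 7/2 = -11/2

Answer: -11/2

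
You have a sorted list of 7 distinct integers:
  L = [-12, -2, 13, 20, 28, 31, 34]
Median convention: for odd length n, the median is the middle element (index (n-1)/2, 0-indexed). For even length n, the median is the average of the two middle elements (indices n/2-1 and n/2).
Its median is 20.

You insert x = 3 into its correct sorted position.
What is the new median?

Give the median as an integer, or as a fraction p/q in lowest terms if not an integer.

Answer: 33/2

Derivation:
Old list (sorted, length 7): [-12, -2, 13, 20, 28, 31, 34]
Old median = 20
Insert x = 3
Old length odd (7). Middle was index 3 = 20.
New length even (8). New median = avg of two middle elements.
x = 3: 2 elements are < x, 5 elements are > x.
New sorted list: [-12, -2, 3, 13, 20, 28, 31, 34]
New median = 33/2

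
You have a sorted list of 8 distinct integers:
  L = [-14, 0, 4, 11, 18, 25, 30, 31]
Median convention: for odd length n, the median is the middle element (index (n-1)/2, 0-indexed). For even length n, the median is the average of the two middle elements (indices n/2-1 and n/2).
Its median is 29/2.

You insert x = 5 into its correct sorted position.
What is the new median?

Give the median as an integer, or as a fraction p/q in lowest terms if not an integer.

Old list (sorted, length 8): [-14, 0, 4, 11, 18, 25, 30, 31]
Old median = 29/2
Insert x = 5
Old length even (8). Middle pair: indices 3,4 = 11,18.
New length odd (9). New median = single middle element.
x = 5: 3 elements are < x, 5 elements are > x.
New sorted list: [-14, 0, 4, 5, 11, 18, 25, 30, 31]
New median = 11

Answer: 11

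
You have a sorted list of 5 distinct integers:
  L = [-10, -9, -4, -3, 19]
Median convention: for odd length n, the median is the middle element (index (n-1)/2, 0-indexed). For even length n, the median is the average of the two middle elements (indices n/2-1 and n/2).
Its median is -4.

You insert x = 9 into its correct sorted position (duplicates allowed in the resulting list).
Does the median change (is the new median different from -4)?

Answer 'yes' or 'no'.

Answer: yes

Derivation:
Old median = -4
Insert x = 9
New median = -7/2
Changed? yes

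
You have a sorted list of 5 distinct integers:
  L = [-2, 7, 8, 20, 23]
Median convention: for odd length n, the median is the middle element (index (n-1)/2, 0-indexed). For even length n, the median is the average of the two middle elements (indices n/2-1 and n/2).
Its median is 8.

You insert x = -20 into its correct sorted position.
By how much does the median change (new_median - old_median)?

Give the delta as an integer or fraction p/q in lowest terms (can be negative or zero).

Answer: -1/2

Derivation:
Old median = 8
After inserting x = -20: new sorted = [-20, -2, 7, 8, 20, 23]
New median = 15/2
Delta = 15/2 - 8 = -1/2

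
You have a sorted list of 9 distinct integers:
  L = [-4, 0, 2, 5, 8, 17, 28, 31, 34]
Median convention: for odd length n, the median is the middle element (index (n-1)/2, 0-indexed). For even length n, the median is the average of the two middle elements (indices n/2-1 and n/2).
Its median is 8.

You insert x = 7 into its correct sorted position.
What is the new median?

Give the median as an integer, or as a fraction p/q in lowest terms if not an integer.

Old list (sorted, length 9): [-4, 0, 2, 5, 8, 17, 28, 31, 34]
Old median = 8
Insert x = 7
Old length odd (9). Middle was index 4 = 8.
New length even (10). New median = avg of two middle elements.
x = 7: 4 elements are < x, 5 elements are > x.
New sorted list: [-4, 0, 2, 5, 7, 8, 17, 28, 31, 34]
New median = 15/2

Answer: 15/2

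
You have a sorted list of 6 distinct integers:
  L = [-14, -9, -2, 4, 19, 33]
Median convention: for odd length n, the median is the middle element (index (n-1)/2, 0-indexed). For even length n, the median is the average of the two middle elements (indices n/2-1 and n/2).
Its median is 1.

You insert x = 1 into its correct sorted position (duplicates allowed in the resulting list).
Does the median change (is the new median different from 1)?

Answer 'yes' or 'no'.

Answer: no

Derivation:
Old median = 1
Insert x = 1
New median = 1
Changed? no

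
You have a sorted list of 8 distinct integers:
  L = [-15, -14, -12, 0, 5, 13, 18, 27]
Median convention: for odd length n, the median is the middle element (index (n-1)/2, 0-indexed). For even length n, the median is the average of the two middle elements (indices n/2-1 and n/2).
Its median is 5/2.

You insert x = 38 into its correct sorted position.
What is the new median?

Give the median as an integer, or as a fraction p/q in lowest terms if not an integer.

Answer: 5

Derivation:
Old list (sorted, length 8): [-15, -14, -12, 0, 5, 13, 18, 27]
Old median = 5/2
Insert x = 38
Old length even (8). Middle pair: indices 3,4 = 0,5.
New length odd (9). New median = single middle element.
x = 38: 8 elements are < x, 0 elements are > x.
New sorted list: [-15, -14, -12, 0, 5, 13, 18, 27, 38]
New median = 5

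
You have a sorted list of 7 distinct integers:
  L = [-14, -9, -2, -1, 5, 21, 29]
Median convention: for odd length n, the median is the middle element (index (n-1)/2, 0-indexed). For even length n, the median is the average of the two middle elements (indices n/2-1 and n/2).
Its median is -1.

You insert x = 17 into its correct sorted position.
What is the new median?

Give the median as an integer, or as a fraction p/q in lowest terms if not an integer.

Answer: 2

Derivation:
Old list (sorted, length 7): [-14, -9, -2, -1, 5, 21, 29]
Old median = -1
Insert x = 17
Old length odd (7). Middle was index 3 = -1.
New length even (8). New median = avg of two middle elements.
x = 17: 5 elements are < x, 2 elements are > x.
New sorted list: [-14, -9, -2, -1, 5, 17, 21, 29]
New median = 2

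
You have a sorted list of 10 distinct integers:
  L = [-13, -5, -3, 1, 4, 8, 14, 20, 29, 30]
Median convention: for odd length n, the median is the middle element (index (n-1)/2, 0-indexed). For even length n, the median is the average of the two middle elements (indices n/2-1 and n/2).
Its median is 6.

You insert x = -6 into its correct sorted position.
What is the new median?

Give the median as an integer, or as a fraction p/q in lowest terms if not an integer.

Answer: 4

Derivation:
Old list (sorted, length 10): [-13, -5, -3, 1, 4, 8, 14, 20, 29, 30]
Old median = 6
Insert x = -6
Old length even (10). Middle pair: indices 4,5 = 4,8.
New length odd (11). New median = single middle element.
x = -6: 1 elements are < x, 9 elements are > x.
New sorted list: [-13, -6, -5, -3, 1, 4, 8, 14, 20, 29, 30]
New median = 4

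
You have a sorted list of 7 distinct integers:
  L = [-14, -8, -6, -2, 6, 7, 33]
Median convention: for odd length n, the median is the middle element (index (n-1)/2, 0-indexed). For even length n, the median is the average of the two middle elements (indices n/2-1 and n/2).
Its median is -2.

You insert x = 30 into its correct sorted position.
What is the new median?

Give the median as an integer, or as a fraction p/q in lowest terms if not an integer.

Old list (sorted, length 7): [-14, -8, -6, -2, 6, 7, 33]
Old median = -2
Insert x = 30
Old length odd (7). Middle was index 3 = -2.
New length even (8). New median = avg of two middle elements.
x = 30: 6 elements are < x, 1 elements are > x.
New sorted list: [-14, -8, -6, -2, 6, 7, 30, 33]
New median = 2

Answer: 2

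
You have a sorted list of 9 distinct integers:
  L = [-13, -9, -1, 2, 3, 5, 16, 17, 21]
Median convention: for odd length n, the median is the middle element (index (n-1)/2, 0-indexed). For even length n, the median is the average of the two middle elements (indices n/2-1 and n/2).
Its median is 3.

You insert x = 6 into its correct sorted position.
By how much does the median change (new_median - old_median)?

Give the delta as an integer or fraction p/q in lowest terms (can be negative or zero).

Old median = 3
After inserting x = 6: new sorted = [-13, -9, -1, 2, 3, 5, 6, 16, 17, 21]
New median = 4
Delta = 4 - 3 = 1

Answer: 1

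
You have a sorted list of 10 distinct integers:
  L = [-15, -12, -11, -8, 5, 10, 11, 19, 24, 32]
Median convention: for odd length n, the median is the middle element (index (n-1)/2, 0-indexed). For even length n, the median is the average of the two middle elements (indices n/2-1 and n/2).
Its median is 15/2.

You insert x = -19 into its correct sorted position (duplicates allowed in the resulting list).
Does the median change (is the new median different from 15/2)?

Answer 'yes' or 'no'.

Old median = 15/2
Insert x = -19
New median = 5
Changed? yes

Answer: yes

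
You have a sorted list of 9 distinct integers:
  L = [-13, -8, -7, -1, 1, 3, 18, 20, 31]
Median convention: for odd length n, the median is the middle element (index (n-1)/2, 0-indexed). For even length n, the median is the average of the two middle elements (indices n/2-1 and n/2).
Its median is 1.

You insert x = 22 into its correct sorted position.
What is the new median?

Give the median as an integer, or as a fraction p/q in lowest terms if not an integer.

Old list (sorted, length 9): [-13, -8, -7, -1, 1, 3, 18, 20, 31]
Old median = 1
Insert x = 22
Old length odd (9). Middle was index 4 = 1.
New length even (10). New median = avg of two middle elements.
x = 22: 8 elements are < x, 1 elements are > x.
New sorted list: [-13, -8, -7, -1, 1, 3, 18, 20, 22, 31]
New median = 2

Answer: 2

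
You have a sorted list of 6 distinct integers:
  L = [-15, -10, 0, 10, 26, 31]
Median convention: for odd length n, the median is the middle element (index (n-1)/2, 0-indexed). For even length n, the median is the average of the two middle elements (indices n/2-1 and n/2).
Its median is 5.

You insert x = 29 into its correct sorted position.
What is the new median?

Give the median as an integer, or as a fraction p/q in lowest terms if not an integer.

Answer: 10

Derivation:
Old list (sorted, length 6): [-15, -10, 0, 10, 26, 31]
Old median = 5
Insert x = 29
Old length even (6). Middle pair: indices 2,3 = 0,10.
New length odd (7). New median = single middle element.
x = 29: 5 elements are < x, 1 elements are > x.
New sorted list: [-15, -10, 0, 10, 26, 29, 31]
New median = 10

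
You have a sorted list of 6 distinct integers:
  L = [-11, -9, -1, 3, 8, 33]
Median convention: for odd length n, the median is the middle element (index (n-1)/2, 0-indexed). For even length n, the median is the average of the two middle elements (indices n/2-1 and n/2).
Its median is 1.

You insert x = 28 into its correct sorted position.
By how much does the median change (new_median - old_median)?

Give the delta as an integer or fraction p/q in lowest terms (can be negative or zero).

Answer: 2

Derivation:
Old median = 1
After inserting x = 28: new sorted = [-11, -9, -1, 3, 8, 28, 33]
New median = 3
Delta = 3 - 1 = 2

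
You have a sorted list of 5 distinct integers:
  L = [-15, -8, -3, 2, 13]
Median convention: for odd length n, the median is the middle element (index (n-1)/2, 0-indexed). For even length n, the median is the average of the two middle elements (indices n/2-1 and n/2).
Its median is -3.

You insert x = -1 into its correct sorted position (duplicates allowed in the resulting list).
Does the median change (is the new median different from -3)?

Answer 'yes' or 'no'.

Old median = -3
Insert x = -1
New median = -2
Changed? yes

Answer: yes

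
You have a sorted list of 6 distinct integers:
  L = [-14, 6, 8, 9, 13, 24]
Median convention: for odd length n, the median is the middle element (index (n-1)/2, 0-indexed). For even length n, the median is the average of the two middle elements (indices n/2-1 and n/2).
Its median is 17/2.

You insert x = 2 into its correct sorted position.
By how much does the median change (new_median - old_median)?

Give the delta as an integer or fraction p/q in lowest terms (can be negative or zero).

Answer: -1/2

Derivation:
Old median = 17/2
After inserting x = 2: new sorted = [-14, 2, 6, 8, 9, 13, 24]
New median = 8
Delta = 8 - 17/2 = -1/2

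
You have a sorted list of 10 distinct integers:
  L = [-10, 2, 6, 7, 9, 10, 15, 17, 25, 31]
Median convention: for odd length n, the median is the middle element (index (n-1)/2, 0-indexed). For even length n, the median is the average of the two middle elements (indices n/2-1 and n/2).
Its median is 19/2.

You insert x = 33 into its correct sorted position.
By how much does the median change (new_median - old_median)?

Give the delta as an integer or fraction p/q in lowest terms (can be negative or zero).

Old median = 19/2
After inserting x = 33: new sorted = [-10, 2, 6, 7, 9, 10, 15, 17, 25, 31, 33]
New median = 10
Delta = 10 - 19/2 = 1/2

Answer: 1/2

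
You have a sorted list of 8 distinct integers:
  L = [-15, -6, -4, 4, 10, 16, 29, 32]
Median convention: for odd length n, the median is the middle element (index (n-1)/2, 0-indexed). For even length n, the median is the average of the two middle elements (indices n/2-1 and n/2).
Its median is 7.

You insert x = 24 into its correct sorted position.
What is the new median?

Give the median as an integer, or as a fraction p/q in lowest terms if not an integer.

Answer: 10

Derivation:
Old list (sorted, length 8): [-15, -6, -4, 4, 10, 16, 29, 32]
Old median = 7
Insert x = 24
Old length even (8). Middle pair: indices 3,4 = 4,10.
New length odd (9). New median = single middle element.
x = 24: 6 elements are < x, 2 elements are > x.
New sorted list: [-15, -6, -4, 4, 10, 16, 24, 29, 32]
New median = 10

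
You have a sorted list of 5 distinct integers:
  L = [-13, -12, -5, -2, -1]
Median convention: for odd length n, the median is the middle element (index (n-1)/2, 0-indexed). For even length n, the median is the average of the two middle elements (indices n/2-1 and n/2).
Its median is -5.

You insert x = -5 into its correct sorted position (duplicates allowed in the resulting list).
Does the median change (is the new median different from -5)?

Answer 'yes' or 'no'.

Answer: no

Derivation:
Old median = -5
Insert x = -5
New median = -5
Changed? no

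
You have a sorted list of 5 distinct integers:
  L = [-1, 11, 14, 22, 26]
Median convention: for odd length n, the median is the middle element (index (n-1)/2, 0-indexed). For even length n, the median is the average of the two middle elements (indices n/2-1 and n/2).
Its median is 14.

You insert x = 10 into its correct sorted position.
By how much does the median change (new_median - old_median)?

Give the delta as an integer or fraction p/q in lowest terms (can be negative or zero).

Old median = 14
After inserting x = 10: new sorted = [-1, 10, 11, 14, 22, 26]
New median = 25/2
Delta = 25/2 - 14 = -3/2

Answer: -3/2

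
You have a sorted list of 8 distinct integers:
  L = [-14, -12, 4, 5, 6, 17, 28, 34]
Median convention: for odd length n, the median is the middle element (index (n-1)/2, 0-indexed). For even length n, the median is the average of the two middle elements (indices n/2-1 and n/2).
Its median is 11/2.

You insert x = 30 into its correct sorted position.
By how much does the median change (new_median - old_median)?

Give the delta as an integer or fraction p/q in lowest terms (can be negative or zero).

Old median = 11/2
After inserting x = 30: new sorted = [-14, -12, 4, 5, 6, 17, 28, 30, 34]
New median = 6
Delta = 6 - 11/2 = 1/2

Answer: 1/2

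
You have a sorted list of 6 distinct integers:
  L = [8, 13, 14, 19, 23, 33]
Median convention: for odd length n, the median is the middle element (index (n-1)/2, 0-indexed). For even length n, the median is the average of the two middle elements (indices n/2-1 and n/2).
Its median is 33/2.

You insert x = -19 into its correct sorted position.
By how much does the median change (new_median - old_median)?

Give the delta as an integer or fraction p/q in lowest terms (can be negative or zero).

Old median = 33/2
After inserting x = -19: new sorted = [-19, 8, 13, 14, 19, 23, 33]
New median = 14
Delta = 14 - 33/2 = -5/2

Answer: -5/2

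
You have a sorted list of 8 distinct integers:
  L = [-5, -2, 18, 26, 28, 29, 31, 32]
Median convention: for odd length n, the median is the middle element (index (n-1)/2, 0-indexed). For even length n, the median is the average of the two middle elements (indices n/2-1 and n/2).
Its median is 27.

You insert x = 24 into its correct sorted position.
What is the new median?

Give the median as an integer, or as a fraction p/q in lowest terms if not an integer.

Answer: 26

Derivation:
Old list (sorted, length 8): [-5, -2, 18, 26, 28, 29, 31, 32]
Old median = 27
Insert x = 24
Old length even (8). Middle pair: indices 3,4 = 26,28.
New length odd (9). New median = single middle element.
x = 24: 3 elements are < x, 5 elements are > x.
New sorted list: [-5, -2, 18, 24, 26, 28, 29, 31, 32]
New median = 26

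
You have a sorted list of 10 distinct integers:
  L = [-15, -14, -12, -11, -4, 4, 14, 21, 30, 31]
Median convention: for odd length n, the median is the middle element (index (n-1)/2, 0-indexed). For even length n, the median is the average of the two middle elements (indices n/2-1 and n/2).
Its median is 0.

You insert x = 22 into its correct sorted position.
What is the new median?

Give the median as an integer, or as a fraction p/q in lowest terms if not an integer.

Answer: 4

Derivation:
Old list (sorted, length 10): [-15, -14, -12, -11, -4, 4, 14, 21, 30, 31]
Old median = 0
Insert x = 22
Old length even (10). Middle pair: indices 4,5 = -4,4.
New length odd (11). New median = single middle element.
x = 22: 8 elements are < x, 2 elements are > x.
New sorted list: [-15, -14, -12, -11, -4, 4, 14, 21, 22, 30, 31]
New median = 4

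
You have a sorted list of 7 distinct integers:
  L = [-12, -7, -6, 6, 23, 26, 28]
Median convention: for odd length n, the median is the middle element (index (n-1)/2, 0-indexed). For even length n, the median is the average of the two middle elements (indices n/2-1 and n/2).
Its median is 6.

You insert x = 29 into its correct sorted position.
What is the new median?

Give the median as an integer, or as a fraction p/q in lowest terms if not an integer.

Answer: 29/2

Derivation:
Old list (sorted, length 7): [-12, -7, -6, 6, 23, 26, 28]
Old median = 6
Insert x = 29
Old length odd (7). Middle was index 3 = 6.
New length even (8). New median = avg of two middle elements.
x = 29: 7 elements are < x, 0 elements are > x.
New sorted list: [-12, -7, -6, 6, 23, 26, 28, 29]
New median = 29/2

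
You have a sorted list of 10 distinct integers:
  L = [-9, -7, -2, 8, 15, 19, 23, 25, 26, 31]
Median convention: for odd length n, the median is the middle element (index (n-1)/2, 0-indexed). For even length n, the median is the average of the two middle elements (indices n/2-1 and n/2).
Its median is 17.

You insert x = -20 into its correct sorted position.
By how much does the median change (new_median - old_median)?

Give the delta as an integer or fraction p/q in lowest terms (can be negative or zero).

Answer: -2

Derivation:
Old median = 17
After inserting x = -20: new sorted = [-20, -9, -7, -2, 8, 15, 19, 23, 25, 26, 31]
New median = 15
Delta = 15 - 17 = -2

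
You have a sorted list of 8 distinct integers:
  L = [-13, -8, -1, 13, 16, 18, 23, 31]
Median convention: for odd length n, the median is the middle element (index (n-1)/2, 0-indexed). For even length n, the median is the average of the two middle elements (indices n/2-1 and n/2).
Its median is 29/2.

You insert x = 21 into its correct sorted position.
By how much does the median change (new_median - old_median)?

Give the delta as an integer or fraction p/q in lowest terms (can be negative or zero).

Answer: 3/2

Derivation:
Old median = 29/2
After inserting x = 21: new sorted = [-13, -8, -1, 13, 16, 18, 21, 23, 31]
New median = 16
Delta = 16 - 29/2 = 3/2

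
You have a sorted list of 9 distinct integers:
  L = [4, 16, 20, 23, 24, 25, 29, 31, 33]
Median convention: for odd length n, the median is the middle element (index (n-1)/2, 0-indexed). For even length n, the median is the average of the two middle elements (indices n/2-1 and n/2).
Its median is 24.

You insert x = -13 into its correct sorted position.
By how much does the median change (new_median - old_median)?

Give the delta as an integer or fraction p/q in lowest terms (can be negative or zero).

Answer: -1/2

Derivation:
Old median = 24
After inserting x = -13: new sorted = [-13, 4, 16, 20, 23, 24, 25, 29, 31, 33]
New median = 47/2
Delta = 47/2 - 24 = -1/2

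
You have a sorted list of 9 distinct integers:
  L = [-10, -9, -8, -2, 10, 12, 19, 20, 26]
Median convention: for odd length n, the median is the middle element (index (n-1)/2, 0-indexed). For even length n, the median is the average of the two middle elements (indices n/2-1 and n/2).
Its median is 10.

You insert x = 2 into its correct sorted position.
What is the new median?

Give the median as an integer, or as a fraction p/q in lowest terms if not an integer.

Answer: 6

Derivation:
Old list (sorted, length 9): [-10, -9, -8, -2, 10, 12, 19, 20, 26]
Old median = 10
Insert x = 2
Old length odd (9). Middle was index 4 = 10.
New length even (10). New median = avg of two middle elements.
x = 2: 4 elements are < x, 5 elements are > x.
New sorted list: [-10, -9, -8, -2, 2, 10, 12, 19, 20, 26]
New median = 6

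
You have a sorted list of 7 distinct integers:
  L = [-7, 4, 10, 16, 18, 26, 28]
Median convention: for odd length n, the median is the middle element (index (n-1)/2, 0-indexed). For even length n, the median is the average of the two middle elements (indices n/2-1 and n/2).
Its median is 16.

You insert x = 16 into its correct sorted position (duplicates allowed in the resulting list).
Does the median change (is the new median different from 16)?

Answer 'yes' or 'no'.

Answer: no

Derivation:
Old median = 16
Insert x = 16
New median = 16
Changed? no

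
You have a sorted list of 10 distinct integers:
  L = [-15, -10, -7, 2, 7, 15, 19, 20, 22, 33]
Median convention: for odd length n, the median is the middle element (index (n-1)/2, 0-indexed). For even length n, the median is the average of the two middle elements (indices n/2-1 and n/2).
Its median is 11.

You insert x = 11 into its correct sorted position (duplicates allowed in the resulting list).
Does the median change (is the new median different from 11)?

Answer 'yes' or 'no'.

Old median = 11
Insert x = 11
New median = 11
Changed? no

Answer: no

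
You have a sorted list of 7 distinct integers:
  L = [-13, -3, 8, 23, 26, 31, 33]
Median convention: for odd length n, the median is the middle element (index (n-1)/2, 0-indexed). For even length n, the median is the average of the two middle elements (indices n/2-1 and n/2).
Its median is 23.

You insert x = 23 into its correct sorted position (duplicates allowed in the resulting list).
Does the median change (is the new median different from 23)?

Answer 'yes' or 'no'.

Answer: no

Derivation:
Old median = 23
Insert x = 23
New median = 23
Changed? no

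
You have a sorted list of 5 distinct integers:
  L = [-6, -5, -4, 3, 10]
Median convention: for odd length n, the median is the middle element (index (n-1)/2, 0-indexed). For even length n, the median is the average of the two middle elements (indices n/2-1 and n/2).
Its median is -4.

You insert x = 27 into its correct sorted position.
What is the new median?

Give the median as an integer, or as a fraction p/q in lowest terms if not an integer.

Old list (sorted, length 5): [-6, -5, -4, 3, 10]
Old median = -4
Insert x = 27
Old length odd (5). Middle was index 2 = -4.
New length even (6). New median = avg of two middle elements.
x = 27: 5 elements are < x, 0 elements are > x.
New sorted list: [-6, -5, -4, 3, 10, 27]
New median = -1/2

Answer: -1/2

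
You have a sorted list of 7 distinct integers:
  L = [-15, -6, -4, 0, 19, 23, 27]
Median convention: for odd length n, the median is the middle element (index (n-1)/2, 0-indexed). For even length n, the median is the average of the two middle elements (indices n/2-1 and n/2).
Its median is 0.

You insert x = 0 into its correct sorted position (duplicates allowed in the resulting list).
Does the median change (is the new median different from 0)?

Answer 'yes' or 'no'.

Answer: no

Derivation:
Old median = 0
Insert x = 0
New median = 0
Changed? no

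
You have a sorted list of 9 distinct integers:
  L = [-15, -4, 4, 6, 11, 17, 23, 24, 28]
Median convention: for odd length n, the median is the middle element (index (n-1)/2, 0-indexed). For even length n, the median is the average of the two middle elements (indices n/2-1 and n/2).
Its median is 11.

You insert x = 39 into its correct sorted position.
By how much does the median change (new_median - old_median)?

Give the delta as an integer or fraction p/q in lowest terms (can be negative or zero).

Answer: 3

Derivation:
Old median = 11
After inserting x = 39: new sorted = [-15, -4, 4, 6, 11, 17, 23, 24, 28, 39]
New median = 14
Delta = 14 - 11 = 3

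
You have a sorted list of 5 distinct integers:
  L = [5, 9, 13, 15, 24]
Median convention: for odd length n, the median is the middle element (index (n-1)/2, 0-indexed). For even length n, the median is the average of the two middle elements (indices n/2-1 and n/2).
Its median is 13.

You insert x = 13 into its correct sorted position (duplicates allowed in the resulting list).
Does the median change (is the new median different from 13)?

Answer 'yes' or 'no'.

Old median = 13
Insert x = 13
New median = 13
Changed? no

Answer: no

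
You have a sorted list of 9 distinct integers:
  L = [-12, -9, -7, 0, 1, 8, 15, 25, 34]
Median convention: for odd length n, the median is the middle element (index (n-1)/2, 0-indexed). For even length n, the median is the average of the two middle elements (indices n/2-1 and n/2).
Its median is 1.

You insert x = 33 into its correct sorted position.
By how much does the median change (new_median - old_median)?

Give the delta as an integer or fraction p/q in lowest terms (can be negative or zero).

Old median = 1
After inserting x = 33: new sorted = [-12, -9, -7, 0, 1, 8, 15, 25, 33, 34]
New median = 9/2
Delta = 9/2 - 1 = 7/2

Answer: 7/2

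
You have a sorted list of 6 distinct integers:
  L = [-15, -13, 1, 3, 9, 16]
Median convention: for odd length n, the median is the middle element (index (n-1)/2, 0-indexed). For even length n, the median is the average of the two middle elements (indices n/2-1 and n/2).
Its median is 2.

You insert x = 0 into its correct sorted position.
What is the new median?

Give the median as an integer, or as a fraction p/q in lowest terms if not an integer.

Answer: 1

Derivation:
Old list (sorted, length 6): [-15, -13, 1, 3, 9, 16]
Old median = 2
Insert x = 0
Old length even (6). Middle pair: indices 2,3 = 1,3.
New length odd (7). New median = single middle element.
x = 0: 2 elements are < x, 4 elements are > x.
New sorted list: [-15, -13, 0, 1, 3, 9, 16]
New median = 1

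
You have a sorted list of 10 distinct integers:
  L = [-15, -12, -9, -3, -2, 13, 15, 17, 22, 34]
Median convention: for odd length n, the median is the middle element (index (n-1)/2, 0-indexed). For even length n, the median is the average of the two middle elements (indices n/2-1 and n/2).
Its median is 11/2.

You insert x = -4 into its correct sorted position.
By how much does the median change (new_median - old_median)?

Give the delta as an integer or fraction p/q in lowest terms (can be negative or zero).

Old median = 11/2
After inserting x = -4: new sorted = [-15, -12, -9, -4, -3, -2, 13, 15, 17, 22, 34]
New median = -2
Delta = -2 - 11/2 = -15/2

Answer: -15/2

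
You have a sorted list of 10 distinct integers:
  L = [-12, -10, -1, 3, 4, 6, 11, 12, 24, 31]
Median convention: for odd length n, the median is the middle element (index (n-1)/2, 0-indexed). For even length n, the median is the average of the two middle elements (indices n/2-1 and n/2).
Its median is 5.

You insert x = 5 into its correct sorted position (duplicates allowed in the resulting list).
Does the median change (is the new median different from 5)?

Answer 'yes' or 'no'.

Old median = 5
Insert x = 5
New median = 5
Changed? no

Answer: no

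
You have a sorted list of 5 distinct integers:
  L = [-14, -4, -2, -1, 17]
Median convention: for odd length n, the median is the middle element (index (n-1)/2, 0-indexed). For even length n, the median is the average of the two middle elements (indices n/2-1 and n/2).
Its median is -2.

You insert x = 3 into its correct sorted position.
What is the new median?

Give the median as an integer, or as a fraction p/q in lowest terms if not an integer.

Answer: -3/2

Derivation:
Old list (sorted, length 5): [-14, -4, -2, -1, 17]
Old median = -2
Insert x = 3
Old length odd (5). Middle was index 2 = -2.
New length even (6). New median = avg of two middle elements.
x = 3: 4 elements are < x, 1 elements are > x.
New sorted list: [-14, -4, -2, -1, 3, 17]
New median = -3/2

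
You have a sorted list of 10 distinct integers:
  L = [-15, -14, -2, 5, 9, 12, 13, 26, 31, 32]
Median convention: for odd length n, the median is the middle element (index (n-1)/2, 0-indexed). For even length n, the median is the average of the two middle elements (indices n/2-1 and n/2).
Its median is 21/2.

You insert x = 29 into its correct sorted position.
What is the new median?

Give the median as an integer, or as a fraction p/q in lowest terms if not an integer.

Answer: 12

Derivation:
Old list (sorted, length 10): [-15, -14, -2, 5, 9, 12, 13, 26, 31, 32]
Old median = 21/2
Insert x = 29
Old length even (10). Middle pair: indices 4,5 = 9,12.
New length odd (11). New median = single middle element.
x = 29: 8 elements are < x, 2 elements are > x.
New sorted list: [-15, -14, -2, 5, 9, 12, 13, 26, 29, 31, 32]
New median = 12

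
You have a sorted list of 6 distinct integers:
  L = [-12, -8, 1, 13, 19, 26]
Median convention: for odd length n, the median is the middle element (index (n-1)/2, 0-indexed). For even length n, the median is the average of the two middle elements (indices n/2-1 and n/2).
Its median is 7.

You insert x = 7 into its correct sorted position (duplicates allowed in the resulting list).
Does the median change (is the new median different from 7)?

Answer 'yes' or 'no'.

Old median = 7
Insert x = 7
New median = 7
Changed? no

Answer: no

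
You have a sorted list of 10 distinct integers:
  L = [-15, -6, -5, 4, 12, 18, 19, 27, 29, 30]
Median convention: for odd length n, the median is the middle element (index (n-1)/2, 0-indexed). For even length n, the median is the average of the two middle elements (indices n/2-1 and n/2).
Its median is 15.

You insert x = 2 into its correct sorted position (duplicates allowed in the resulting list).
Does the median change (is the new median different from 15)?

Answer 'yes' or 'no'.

Old median = 15
Insert x = 2
New median = 12
Changed? yes

Answer: yes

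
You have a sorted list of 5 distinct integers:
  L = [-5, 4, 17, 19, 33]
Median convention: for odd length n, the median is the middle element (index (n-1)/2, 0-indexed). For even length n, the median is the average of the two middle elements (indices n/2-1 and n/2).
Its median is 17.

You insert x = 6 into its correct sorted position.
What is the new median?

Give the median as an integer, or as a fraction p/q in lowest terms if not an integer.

Old list (sorted, length 5): [-5, 4, 17, 19, 33]
Old median = 17
Insert x = 6
Old length odd (5). Middle was index 2 = 17.
New length even (6). New median = avg of two middle elements.
x = 6: 2 elements are < x, 3 elements are > x.
New sorted list: [-5, 4, 6, 17, 19, 33]
New median = 23/2

Answer: 23/2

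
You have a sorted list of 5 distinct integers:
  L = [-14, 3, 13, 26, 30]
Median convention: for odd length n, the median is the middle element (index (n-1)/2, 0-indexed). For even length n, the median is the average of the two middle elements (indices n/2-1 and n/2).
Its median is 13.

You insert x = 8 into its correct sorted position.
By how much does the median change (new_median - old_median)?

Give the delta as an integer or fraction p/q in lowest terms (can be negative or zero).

Answer: -5/2

Derivation:
Old median = 13
After inserting x = 8: new sorted = [-14, 3, 8, 13, 26, 30]
New median = 21/2
Delta = 21/2 - 13 = -5/2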